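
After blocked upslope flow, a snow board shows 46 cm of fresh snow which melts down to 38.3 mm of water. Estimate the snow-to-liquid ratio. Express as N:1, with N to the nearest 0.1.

ratio ≈ 12.0

Ratio = snow depth / SWE = 460 mm / 38.3 mm = 12.0, i.e. 12.0:1.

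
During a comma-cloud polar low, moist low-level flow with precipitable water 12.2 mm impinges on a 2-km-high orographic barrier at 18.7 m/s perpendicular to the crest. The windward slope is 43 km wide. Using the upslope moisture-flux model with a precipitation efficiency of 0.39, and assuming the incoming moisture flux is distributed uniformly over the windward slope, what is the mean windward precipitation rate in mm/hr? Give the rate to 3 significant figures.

R ≈ 7.45 mm/hr

Incoming column moisture flux per unit ridge length: F = V × PW = 18.7 × 12.2 = 228.14 mm·m/s.
Spread over the 43 km slope with efficiency ε = 0.39: R = ε·F/W = 0.39 × 228.14 / 43000 m = 2.069e-03 mm/s.
R = 2.069e-03 × 3600 = 7.45 mm/hr.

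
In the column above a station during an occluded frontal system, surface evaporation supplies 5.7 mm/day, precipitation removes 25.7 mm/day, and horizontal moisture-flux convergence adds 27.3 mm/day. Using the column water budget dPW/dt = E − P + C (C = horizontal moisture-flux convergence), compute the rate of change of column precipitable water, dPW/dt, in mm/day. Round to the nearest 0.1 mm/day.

dPW/dt = E − P + C = 5.7 − 25.7 + (27.3) = 7.3 mm/day.

dPW/dt ≈ 7.3 mm/day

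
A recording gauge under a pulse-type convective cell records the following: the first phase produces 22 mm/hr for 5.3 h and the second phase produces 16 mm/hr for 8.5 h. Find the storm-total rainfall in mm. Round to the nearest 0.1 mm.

total ≈ 252.6 mm

Total = Σ Rᵢ Δtᵢ = 22 × 5.3 + 16 × 8.5
      = 116.6 + 136 = 252.6 mm.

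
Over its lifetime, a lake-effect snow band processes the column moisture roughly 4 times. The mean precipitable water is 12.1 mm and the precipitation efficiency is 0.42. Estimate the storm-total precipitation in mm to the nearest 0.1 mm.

precipitation ≈ 20.3 mm

Each cycle deposits ε × PW = 0.42 × 12.1 = 5.082 mm.
Over 4 cycles: 4 × 5.082 = 20.3 mm.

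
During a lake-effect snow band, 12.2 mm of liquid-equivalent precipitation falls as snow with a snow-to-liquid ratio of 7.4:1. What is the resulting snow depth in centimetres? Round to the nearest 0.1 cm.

snow depth ≈ 9.0 cm

Snow depth = liquid × ratio = 12.2 mm × 7.4 = 90.28 mm = 9.0 cm.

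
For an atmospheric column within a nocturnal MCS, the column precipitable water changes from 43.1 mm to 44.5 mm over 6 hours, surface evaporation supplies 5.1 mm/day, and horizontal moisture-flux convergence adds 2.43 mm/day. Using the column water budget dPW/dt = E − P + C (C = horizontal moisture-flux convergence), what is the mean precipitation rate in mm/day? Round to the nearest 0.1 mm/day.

P ≈ 1.9 mm/day

dPW/dt = (44.5 − 43.1) mm / (6/24 day) = +5.600 mm/day.
P = E + C − dPW/dt = 5.1 + (2.43) − (+5.600) = 1.9 mm/day.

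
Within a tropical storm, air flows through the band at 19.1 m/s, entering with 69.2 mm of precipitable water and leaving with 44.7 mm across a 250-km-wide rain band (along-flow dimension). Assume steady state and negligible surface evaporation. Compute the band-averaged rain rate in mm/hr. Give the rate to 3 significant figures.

R ≈ 6.74 mm/hr

Column moisture flux per unit crosswind length is F = V × PW.
Inflow: F_in = 19.1 × 69.2 = 1321.72 mm·m/s
Outflow: F_out = 19.1 × 44.7 = 853.77 mm·m/s
Steady-state rate R = (F_in − F_out)/L = (1321.72 − 853.77) / 250000 m = 1.872e-03 mm/s.
R = 1.872e-03 × 3600 = 6.74 mm/hr.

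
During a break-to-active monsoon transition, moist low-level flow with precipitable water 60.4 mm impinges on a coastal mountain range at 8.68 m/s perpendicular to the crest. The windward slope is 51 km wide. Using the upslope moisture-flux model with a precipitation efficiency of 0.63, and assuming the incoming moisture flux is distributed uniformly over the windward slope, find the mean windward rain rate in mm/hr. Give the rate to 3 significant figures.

Incoming column moisture flux per unit ridge length: F = V × PW = 8.68 × 60.4 = 524.272 mm·m/s.
Spread over the 51 km slope with efficiency ε = 0.63: R = ε·F/W = 0.63 × 524.272 / 51000 m = 6.476e-03 mm/s.
R = 6.476e-03 × 3600 = 23.3 mm/hr.

R ≈ 23.3 mm/hr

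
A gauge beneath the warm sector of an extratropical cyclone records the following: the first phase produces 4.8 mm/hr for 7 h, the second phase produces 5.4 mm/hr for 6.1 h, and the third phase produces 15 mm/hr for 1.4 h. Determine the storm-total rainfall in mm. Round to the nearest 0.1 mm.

total ≈ 87.5 mm

Total = Σ Rᵢ Δtᵢ = 4.8 × 7 + 5.4 × 6.1 + 15 × 1.4
      = 33.6 + 32.94 + 21 = 87.5 mm.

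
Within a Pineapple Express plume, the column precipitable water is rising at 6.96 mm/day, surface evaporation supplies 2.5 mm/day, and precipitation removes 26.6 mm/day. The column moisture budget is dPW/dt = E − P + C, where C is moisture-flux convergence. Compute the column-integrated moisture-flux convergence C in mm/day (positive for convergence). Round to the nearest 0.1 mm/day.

C ≈ 31.1 mm/day

dPW/dt = +6.96 mm/day.
C = dPW/dt − E + P = (+6.96) − 2.5 + 26.6 = 31.1 mm/day.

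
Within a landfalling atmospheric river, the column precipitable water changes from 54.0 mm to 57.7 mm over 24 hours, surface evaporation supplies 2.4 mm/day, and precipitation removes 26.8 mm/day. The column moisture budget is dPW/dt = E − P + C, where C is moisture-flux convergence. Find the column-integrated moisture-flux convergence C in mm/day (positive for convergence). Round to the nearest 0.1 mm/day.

C ≈ 28.1 mm/day

dPW/dt = (57.7 − 54.0) mm / (24/24 day) = +3.700 mm/day.
C = dPW/dt − E + P = (+3.700) − 2.4 + 26.8 = 28.1 mm/day.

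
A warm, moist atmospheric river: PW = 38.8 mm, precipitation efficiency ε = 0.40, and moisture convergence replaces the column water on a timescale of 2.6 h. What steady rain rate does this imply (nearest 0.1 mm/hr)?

R ≈ 6.0 mm/hr

Each overturning extracts ε × PW = 0.40 × 38.8 = 15.52 mm.
Rate = ε·PW / τ = 15.52 / 2.6 h = 6.0 mm/hr.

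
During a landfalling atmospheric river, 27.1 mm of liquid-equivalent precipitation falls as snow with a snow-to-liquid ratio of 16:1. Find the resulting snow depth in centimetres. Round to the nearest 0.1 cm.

snow depth ≈ 43.4 cm

Snow depth = liquid × ratio = 27.1 mm × 16 = 433.6 mm = 43.4 cm.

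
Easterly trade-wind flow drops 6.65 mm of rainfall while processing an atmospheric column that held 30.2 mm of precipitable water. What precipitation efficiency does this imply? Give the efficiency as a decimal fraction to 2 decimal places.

ε ≈ 0.22

ε = rainfall / PW = 6.65 / 30.2 = 0.22.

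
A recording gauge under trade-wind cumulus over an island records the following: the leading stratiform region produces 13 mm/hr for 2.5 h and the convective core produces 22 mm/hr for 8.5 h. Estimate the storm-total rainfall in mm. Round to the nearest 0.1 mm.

Total = Σ Rᵢ Δtᵢ = 13 × 2.5 + 22 × 8.5
      = 32.5 + 187 = 219.5 mm.

total ≈ 219.5 mm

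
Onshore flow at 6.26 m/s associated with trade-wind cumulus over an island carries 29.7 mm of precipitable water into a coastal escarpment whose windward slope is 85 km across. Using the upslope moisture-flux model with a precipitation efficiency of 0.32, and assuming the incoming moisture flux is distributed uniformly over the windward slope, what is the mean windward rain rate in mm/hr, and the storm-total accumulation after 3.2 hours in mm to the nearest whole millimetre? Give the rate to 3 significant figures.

R ≈ 2.52 mm/hr; total ≈ 8 mm

Incoming column moisture flux per unit ridge length: F = V × PW = 6.26 × 29.7 = 185.922 mm·m/s.
Spread over the 85 km slope with efficiency ε = 0.32: R = ε·F/W = 0.32 × 185.922 / 85000 m = 6.999e-04 mm/s.
R = 6.999e-04 × 3600 = 2.52 mm/hr.
Over 3.2 h: total = 2.52 × 3.2 = 8.064 ≈ 8 mm.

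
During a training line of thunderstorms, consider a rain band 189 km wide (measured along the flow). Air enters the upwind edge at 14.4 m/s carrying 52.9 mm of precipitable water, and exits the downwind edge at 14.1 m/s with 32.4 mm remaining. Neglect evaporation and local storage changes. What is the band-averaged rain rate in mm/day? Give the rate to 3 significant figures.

Column moisture flux per unit crosswind length is F = V × PW.
Inflow: F_in = 14.4 × 52.9 = 761.76 mm·m/s
Outflow: F_out = 14.1 × 32.4 = 456.84 mm·m/s
Steady-state rate R = (F_in − F_out)/L = (761.76 − 456.84) / 189000 m = 1.613e-03 mm/s.
R = 1.613e-03 × 3600 × 24 = 139 mm/day.

R ≈ 139 mm/day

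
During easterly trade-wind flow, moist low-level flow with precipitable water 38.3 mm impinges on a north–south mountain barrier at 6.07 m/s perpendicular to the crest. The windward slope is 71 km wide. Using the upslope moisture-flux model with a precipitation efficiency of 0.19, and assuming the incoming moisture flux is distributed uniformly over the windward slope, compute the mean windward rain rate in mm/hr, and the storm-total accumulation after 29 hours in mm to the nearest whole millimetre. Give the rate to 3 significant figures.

R ≈ 2.24 mm/hr; total ≈ 65 mm

Incoming column moisture flux per unit ridge length: F = V × PW = 6.07 × 38.3 = 232.481 mm·m/s.
Spread over the 71 km slope with efficiency ε = 0.19: R = ε·F/W = 0.19 × 232.481 / 71000 m = 6.221e-04 mm/s.
R = 6.221e-04 × 3600 = 2.24 mm/hr.
Over 29 h: total = 2.24 × 29 = 64.96 ≈ 65 mm.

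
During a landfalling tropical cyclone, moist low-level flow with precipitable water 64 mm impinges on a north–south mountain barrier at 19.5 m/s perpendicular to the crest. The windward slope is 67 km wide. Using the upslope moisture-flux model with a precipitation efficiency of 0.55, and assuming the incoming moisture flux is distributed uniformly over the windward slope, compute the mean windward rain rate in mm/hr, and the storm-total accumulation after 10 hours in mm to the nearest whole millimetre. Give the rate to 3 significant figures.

Incoming column moisture flux per unit ridge length: F = V × PW = 19.5 × 64 = 1248 mm·m/s.
Spread over the 67 km slope with efficiency ε = 0.55: R = ε·F/W = 0.55 × 1248 / 67000 m = 1.024e-02 mm/s.
R = 1.024e-02 × 3600 = 36.9 mm/hr.
Over 10 h: total = 36.9 × 10 = 369 mm.

R ≈ 36.9 mm/hr; total ≈ 369 mm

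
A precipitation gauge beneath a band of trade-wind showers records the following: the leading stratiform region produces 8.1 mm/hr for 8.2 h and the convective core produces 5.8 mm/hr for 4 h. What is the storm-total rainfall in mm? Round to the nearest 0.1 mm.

total ≈ 89.6 mm

Total = Σ Rᵢ Δtᵢ = 8.1 × 8.2 + 5.8 × 4
      = 66.42 + 23.2 = 89.6 mm.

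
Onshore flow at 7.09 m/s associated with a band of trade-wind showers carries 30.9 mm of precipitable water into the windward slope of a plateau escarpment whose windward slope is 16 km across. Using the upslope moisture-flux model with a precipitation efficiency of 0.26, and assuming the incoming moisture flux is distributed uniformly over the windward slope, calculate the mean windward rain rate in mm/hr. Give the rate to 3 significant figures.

R ≈ 12.8 mm/hr

Incoming column moisture flux per unit ridge length: F = V × PW = 7.09 × 30.9 = 219.081 mm·m/s.
Spread over the 16 km slope with efficiency ε = 0.26: R = ε·F/W = 0.26 × 219.081 / 16000 m = 3.560e-03 mm/s.
R = 3.560e-03 × 3600 = 12.8 mm/hr.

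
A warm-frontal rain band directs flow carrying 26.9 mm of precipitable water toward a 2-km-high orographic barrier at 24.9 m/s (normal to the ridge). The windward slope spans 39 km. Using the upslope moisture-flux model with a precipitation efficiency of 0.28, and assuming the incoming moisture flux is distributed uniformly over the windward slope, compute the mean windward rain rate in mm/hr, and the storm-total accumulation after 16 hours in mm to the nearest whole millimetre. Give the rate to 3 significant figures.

Incoming column moisture flux per unit ridge length: F = V × PW = 24.9 × 26.9 = 669.81 mm·m/s.
Spread over the 39 km slope with efficiency ε = 0.28: R = ε·F/W = 0.28 × 669.81 / 39000 m = 4.809e-03 mm/s.
R = 4.809e-03 × 3600 = 17.3 mm/hr.
Over 16 h: total = 17.3 × 16 = 276.8 ≈ 277 mm.

R ≈ 17.3 mm/hr; total ≈ 277 mm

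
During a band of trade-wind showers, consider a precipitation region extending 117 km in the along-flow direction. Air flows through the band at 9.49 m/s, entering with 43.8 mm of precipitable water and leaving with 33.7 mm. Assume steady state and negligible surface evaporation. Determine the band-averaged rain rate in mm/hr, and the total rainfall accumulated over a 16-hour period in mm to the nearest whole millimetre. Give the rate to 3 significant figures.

R ≈ 2.95 mm/hr; total ≈ 47 mm

Column moisture flux per unit crosswind length is F = V × PW.
Inflow: F_in = 9.49 × 43.8 = 415.662 mm·m/s
Outflow: F_out = 9.49 × 33.7 = 319.813 mm·m/s
Steady-state rate R = (F_in − F_out)/L = (415.662 − 319.813) / 117000 m = 8.192e-04 mm/s.
R = 8.192e-04 × 3600 = 2.95 mm/hr.
Over 16 h: total = 2.95 × 16 = 47.2 ≈ 47 mm.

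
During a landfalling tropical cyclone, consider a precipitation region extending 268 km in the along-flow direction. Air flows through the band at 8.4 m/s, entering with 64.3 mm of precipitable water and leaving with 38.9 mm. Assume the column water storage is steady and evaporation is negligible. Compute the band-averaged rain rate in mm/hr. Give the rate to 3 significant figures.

Column moisture flux per unit crosswind length is F = V × PW.
Inflow: F_in = 8.4 × 64.3 = 540.12 mm·m/s
Outflow: F_out = 8.4 × 38.9 = 326.76 mm·m/s
Steady-state rate R = (F_in − F_out)/L = (540.12 − 326.76) / 268000 m = 7.961e-04 mm/s.
R = 7.961e-04 × 3600 = 2.87 mm/hr.

R ≈ 2.87 mm/hr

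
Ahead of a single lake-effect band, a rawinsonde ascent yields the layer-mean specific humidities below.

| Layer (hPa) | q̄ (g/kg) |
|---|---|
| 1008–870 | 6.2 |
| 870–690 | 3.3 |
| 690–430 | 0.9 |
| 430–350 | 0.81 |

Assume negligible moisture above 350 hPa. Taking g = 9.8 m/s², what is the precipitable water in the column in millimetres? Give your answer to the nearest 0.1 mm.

Precipitable water is the column-integrated vapour mass per unit area: PW = (1/g) Σ q̄ Δp, with q in kg/kg and Δp in Pa (1 kg/m² of water = 1 mm).
Layer 1008–870 hPa: Δp = 138 hPa = 13800 Pa, q̄ = 0.0062 kg/kg → 0.0062 × 13800 / 9.8 = 8.73 mm
Layer 870–690 hPa: Δp = 180 hPa = 18000 Pa, q̄ = 0.0033 kg/kg → 0.0033 × 18000 / 9.8 = 6.06 mm
Layer 690–430 hPa: Δp = 260 hPa = 26000 Pa, q̄ = 0.0009 kg/kg → 0.0009 × 26000 / 9.8 = 2.39 mm
Layer 430–350 hPa: Δp = 80 hPa = 8000 Pa, q̄ = 0.00081 kg/kg → 0.00081 × 8000 / 9.8 = 0.66 mm
PW = 8.73 + 6.06 + 2.39 + 0.66 = 17.84 ≈ 17.8 mm.

PW ≈ 17.8 mm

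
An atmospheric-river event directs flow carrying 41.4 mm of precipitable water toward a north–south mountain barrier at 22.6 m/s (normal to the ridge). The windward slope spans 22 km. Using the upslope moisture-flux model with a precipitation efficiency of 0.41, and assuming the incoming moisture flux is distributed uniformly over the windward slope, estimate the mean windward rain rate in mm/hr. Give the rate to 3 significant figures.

Incoming column moisture flux per unit ridge length: F = V × PW = 22.6 × 41.4 = 935.64 mm·m/s.
Spread over the 22 km slope with efficiency ε = 0.41: R = ε·F/W = 0.41 × 935.64 / 22000 m = 1.744e-02 mm/s.
R = 1.744e-02 × 3600 = 62.8 mm/hr.

R ≈ 62.8 mm/hr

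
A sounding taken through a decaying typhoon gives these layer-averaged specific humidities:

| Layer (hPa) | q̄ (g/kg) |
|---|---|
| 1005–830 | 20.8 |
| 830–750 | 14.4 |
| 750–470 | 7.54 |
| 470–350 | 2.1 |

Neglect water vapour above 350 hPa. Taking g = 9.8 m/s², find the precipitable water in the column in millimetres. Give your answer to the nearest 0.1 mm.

Precipitable water is the column-integrated vapour mass per unit area: PW = (1/g) Σ q̄ Δp, with q in kg/kg and Δp in Pa (1 kg/m² of water = 1 mm).
Layer 1005–830 hPa: Δp = 175 hPa = 17500 Pa, q̄ = 0.0208 kg/kg → 0.0208 × 17500 / 9.8 = 37.14 mm
Layer 830–750 hPa: Δp = 80 hPa = 8000 Pa, q̄ = 0.0144 kg/kg → 0.0144 × 8000 / 9.8 = 11.76 mm
Layer 750–470 hPa: Δp = 280 hPa = 28000 Pa, q̄ = 0.00754 kg/kg → 0.00754 × 28000 / 9.8 = 21.54 mm
Layer 470–350 hPa: Δp = 120 hPa = 12000 Pa, q̄ = 0.0021 kg/kg → 0.0021 × 12000 / 9.8 = 2.57 mm
PW = 37.14 + 11.76 + 21.54 + 2.57 = 73.01 ≈ 73.0 mm.

PW ≈ 73.0 mm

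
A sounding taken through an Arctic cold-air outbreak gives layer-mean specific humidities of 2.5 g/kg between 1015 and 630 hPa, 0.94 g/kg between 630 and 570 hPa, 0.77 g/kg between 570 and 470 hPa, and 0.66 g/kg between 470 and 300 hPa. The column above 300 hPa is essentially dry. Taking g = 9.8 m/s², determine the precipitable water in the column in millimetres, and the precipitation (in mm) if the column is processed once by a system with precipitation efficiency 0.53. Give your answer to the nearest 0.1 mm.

PW ≈ 12.3 mm; precipitation ≈ 6.5 mm

Precipitable water is the column-integrated vapour mass per unit area: PW = (1/g) Σ q̄ Δp, with q in kg/kg and Δp in Pa (1 kg/m² of water = 1 mm).
Layer 1015–630 hPa: Δp = 385 hPa = 38500 Pa, q̄ = 0.0025 kg/kg → 0.0025 × 38500 / 9.8 = 9.82 mm
Layer 630–570 hPa: Δp = 60 hPa = 6000 Pa, q̄ = 0.00094 kg/kg → 0.00094 × 6000 / 9.8 = 0.58 mm
Layer 570–470 hPa: Δp = 100 hPa = 10000 Pa, q̄ = 0.00077 kg/kg → 0.00077 × 10000 / 9.8 = 0.79 mm
Layer 470–300 hPa: Δp = 170 hPa = 17000 Pa, q̄ = 0.00066 kg/kg → 0.00066 × 17000 / 9.8 = 1.14 mm
PW = 9.82 + 0.58 + 0.79 + 1.14 = 12.33 ≈ 12.3 mm.
Precipitation = ε × PW = 0.53 × 12.3 = 6.5 mm.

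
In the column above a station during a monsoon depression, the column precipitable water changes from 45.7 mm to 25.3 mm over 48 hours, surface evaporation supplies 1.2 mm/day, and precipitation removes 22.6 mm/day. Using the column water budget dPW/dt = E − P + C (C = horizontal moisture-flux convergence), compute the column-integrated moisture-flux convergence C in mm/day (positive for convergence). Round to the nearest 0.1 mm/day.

dPW/dt = (25.3 − 45.7) mm / (48/24 day) = -10.200 mm/day.
C = dPW/dt − E + P = (-10.200) − 1.2 + 22.6 = 11.2 mm/day.

C ≈ 11.2 mm/day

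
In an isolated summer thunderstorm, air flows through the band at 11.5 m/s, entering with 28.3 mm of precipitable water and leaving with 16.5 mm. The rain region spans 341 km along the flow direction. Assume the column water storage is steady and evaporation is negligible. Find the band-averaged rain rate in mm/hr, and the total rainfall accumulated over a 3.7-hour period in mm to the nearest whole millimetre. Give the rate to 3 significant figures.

Column moisture flux per unit crosswind length is F = V × PW.
Inflow: F_in = 11.5 × 28.3 = 325.45 mm·m/s
Outflow: F_out = 11.5 × 16.5 = 189.75 mm·m/s
Steady-state rate R = (F_in − F_out)/L = (325.45 − 189.75) / 341000 m = 3.979e-04 mm/s.
R = 3.979e-04 × 3600 = 1.43 mm/hr.
Over 3.7 h: total = 1.43 × 3.7 = 5.291 ≈ 5 mm.

R ≈ 1.43 mm/hr; total ≈ 5 mm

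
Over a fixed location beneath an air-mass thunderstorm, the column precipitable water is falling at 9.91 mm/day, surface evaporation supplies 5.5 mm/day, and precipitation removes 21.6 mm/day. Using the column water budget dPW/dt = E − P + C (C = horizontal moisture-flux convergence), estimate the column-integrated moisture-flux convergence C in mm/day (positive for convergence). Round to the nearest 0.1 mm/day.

dPW/dt = -9.91 mm/day.
C = dPW/dt − E + P = (-9.91) − 5.5 + 21.6 = 6.2 mm/day.

C ≈ 6.2 mm/day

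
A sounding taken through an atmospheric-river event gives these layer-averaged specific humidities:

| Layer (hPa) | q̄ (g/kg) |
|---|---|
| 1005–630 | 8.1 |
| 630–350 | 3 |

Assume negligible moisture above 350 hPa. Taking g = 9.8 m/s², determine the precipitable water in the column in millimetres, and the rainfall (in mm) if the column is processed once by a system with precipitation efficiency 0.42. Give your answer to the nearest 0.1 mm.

PW ≈ 39.6 mm; rainfall ≈ 16.6 mm

Precipitable water is the column-integrated vapour mass per unit area: PW = (1/g) Σ q̄ Δp, with q in kg/kg and Δp in Pa (1 kg/m² of water = 1 mm).
Layer 1005–630 hPa: Δp = 375 hPa = 37500 Pa, q̄ = 0.0081 kg/kg → 0.0081 × 37500 / 9.8 = 30.99 mm
Layer 630–350 hPa: Δp = 280 hPa = 28000 Pa, q̄ = 0.003 kg/kg → 0.003 × 28000 / 9.8 = 8.57 mm
PW = 30.99 + 8.57 = 39.56 ≈ 39.6 mm.
Rainfall = ε × PW = 0.42 × 39.6 = 16.6 mm.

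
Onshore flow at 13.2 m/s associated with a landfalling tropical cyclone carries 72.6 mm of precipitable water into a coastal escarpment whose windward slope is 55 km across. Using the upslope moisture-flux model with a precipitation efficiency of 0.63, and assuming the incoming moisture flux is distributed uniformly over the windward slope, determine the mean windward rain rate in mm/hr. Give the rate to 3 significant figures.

R ≈ 39.5 mm/hr

Incoming column moisture flux per unit ridge length: F = V × PW = 13.2 × 72.6 = 958.32 mm·m/s.
Spread over the 55 km slope with efficiency ε = 0.63: R = ε·F/W = 0.63 × 958.32 / 55000 m = 1.098e-02 mm/s.
R = 1.098e-02 × 3600 = 39.5 mm/hr.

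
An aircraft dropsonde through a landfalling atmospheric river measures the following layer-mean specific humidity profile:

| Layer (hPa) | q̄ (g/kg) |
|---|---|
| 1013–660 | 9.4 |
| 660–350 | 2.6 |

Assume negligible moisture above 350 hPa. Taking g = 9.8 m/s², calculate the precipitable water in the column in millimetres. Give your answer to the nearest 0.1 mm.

Precipitable water is the column-integrated vapour mass per unit area: PW = (1/g) Σ q̄ Δp, with q in kg/kg and Δp in Pa (1 kg/m² of water = 1 mm).
Layer 1013–660 hPa: Δp = 353 hPa = 35300 Pa, q̄ = 0.0094 kg/kg → 0.0094 × 35300 / 9.8 = 33.86 mm
Layer 660–350 hPa: Δp = 310 hPa = 31000 Pa, q̄ = 0.0026 kg/kg → 0.0026 × 31000 / 9.8 = 8.22 mm
PW = 33.86 + 8.22 = 42.08 ≈ 42.1 mm.

PW ≈ 42.1 mm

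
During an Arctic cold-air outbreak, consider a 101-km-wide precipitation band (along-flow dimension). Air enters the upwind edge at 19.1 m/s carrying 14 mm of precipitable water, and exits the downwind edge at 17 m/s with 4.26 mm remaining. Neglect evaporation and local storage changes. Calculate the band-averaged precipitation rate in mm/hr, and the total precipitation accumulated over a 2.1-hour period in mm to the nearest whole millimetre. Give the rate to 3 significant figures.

R ≈ 6.95 mm/hr; total ≈ 15 mm

Column moisture flux per unit crosswind length is F = V × PW.
Inflow: F_in = 19.1 × 14 = 267.4 mm·m/s
Outflow: F_out = 17 × 4.26 = 72.42 mm·m/s
Steady-state rate R = (F_in − F_out)/L = (267.4 − 72.42) / 101000 m = 1.930e-03 mm/s.
R = 1.930e-03 × 3600 = 6.95 mm/hr.
Over 2.1 h: total = 6.95 × 2.1 = 14.595 ≈ 15 mm.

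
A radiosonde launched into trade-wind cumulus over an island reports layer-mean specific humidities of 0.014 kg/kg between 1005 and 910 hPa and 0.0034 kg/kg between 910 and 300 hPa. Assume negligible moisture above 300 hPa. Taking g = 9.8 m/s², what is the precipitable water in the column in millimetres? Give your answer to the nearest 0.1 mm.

Precipitable water is the column-integrated vapour mass per unit area: PW = (1/g) Σ q̄ Δp, with q in kg/kg and Δp in Pa (1 kg/m² of water = 1 mm).
Layer 1005–910 hPa: Δp = 95 hPa = 9500 Pa, q̄ = 0.014 kg/kg → 0.014 × 9500 / 9.8 = 13.57 mm
Layer 910–300 hPa: Δp = 610 hPa = 61000 Pa, q̄ = 0.0034 kg/kg → 0.0034 × 61000 / 9.8 = 21.16 mm
PW = 13.57 + 21.16 = 34.73 ≈ 34.7 mm.

PW ≈ 34.7 mm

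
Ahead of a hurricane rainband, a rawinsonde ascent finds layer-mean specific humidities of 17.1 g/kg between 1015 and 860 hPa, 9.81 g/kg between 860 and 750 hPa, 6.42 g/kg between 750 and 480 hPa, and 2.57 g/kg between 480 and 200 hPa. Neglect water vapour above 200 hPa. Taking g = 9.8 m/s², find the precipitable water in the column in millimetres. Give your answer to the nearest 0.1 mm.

Precipitable water is the column-integrated vapour mass per unit area: PW = (1/g) Σ q̄ Δp, with q in kg/kg and Δp in Pa (1 kg/m² of water = 1 mm).
Layer 1015–860 hPa: Δp = 155 hPa = 15500 Pa, q̄ = 0.0171 kg/kg → 0.0171 × 15500 / 9.8 = 27.05 mm
Layer 860–750 hPa: Δp = 110 hPa = 11000 Pa, q̄ = 0.00981 kg/kg → 0.00981 × 11000 / 9.8 = 11.01 mm
Layer 750–480 hPa: Δp = 270 hPa = 27000 Pa, q̄ = 0.00642 kg/kg → 0.00642 × 27000 / 9.8 = 17.69 mm
Layer 480–200 hPa: Δp = 280 hPa = 28000 Pa, q̄ = 0.00257 kg/kg → 0.00257 × 28000 / 9.8 = 7.34 mm
PW = 27.05 + 11.01 + 17.69 + 7.34 = 63.09 ≈ 63.1 mm.

PW ≈ 63.1 mm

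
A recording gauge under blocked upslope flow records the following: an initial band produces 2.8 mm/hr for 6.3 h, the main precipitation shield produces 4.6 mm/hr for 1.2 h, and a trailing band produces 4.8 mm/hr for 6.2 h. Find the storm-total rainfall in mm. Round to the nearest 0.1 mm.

Total = Σ Rᵢ Δtᵢ = 2.8 × 6.3 + 4.6 × 1.2 + 4.8 × 6.2
      = 17.64 + 5.52 + 29.76 = 52.9 mm.

total ≈ 52.9 mm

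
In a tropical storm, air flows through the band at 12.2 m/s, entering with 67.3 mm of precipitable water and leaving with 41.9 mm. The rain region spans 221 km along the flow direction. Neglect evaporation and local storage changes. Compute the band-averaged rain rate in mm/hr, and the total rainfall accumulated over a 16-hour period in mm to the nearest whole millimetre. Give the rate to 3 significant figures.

R ≈ 5.05 mm/hr; total ≈ 81 mm

Column moisture flux per unit crosswind length is F = V × PW.
Inflow: F_in = 12.2 × 67.3 = 821.06 mm·m/s
Outflow: F_out = 12.2 × 41.9 = 511.18 mm·m/s
Steady-state rate R = (F_in − F_out)/L = (821.06 − 511.18) / 221000 m = 1.402e-03 mm/s.
R = 1.402e-03 × 3600 = 5.05 mm/hr.
Over 16 h: total = 5.05 × 16 = 80.8 ≈ 81 mm.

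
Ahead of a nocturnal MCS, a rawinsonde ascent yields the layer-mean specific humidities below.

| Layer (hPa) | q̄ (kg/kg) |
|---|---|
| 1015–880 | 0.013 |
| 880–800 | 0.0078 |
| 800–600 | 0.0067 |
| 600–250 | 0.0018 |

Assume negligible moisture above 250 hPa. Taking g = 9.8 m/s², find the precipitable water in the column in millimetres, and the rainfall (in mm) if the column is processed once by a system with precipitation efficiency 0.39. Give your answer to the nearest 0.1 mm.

PW ≈ 44.4 mm; rainfall ≈ 17.3 mm

Precipitable water is the column-integrated vapour mass per unit area: PW = (1/g) Σ q̄ Δp, with q in kg/kg and Δp in Pa (1 kg/m² of water = 1 mm).
Layer 1015–880 hPa: Δp = 135 hPa = 13500 Pa, q̄ = 0.013 kg/kg → 0.013 × 13500 / 9.8 = 17.91 mm
Layer 880–800 hPa: Δp = 80 hPa = 8000 Pa, q̄ = 0.0078 kg/kg → 0.0078 × 8000 / 9.8 = 6.37 mm
Layer 800–600 hPa: Δp = 200 hPa = 20000 Pa, q̄ = 0.0067 kg/kg → 0.0067 × 20000 / 9.8 = 13.67 mm
Layer 600–250 hPa: Δp = 350 hPa = 35000 Pa, q̄ = 0.0018 kg/kg → 0.0018 × 35000 / 9.8 = 6.43 mm
PW = 17.91 + 6.37 + 13.67 + 6.43 = 44.38 ≈ 44.4 mm.
Rainfall = ε × PW = 0.39 × 44.4 = 17.3 mm.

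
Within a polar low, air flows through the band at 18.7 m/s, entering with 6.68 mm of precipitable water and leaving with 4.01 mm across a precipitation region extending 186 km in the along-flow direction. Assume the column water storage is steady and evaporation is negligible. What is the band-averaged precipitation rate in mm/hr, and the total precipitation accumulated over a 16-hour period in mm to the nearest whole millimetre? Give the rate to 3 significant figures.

Column moisture flux per unit crosswind length is F = V × PW.
Inflow: F_in = 18.7 × 6.68 = 124.916 mm·m/s
Outflow: F_out = 18.7 × 4.01 = 74.987 mm·m/s
Steady-state rate R = (F_in − F_out)/L = (124.916 − 74.987) / 186000 m = 2.684e-04 mm/s.
R = 2.684e-04 × 3600 = 0.966 mm/hr.
Over 16 h: total = 0.966 × 16 = 15.456 ≈ 15 mm.

R ≈ 0.966 mm/hr; total ≈ 15 mm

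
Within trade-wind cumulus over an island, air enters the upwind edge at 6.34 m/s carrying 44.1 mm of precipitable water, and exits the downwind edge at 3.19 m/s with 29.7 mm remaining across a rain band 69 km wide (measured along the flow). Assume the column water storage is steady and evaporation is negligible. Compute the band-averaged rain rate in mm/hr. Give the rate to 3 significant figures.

Column moisture flux per unit crosswind length is F = V × PW.
Inflow: F_in = 6.34 × 44.1 = 279.594 mm·m/s
Outflow: F_out = 3.19 × 29.7 = 94.743 mm·m/s
Steady-state rate R = (F_in − F_out)/L = (279.594 − 94.743) / 69000 m = 2.679e-03 mm/s.
R = 2.679e-03 × 3600 = 9.64 mm/hr.

R ≈ 9.64 mm/hr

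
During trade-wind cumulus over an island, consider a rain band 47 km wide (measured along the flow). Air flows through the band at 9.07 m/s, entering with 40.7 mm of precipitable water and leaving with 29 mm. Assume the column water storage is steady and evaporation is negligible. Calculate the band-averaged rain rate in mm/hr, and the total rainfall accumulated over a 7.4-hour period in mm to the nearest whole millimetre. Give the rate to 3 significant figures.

R ≈ 8.13 mm/hr; total ≈ 60 mm

Column moisture flux per unit crosswind length is F = V × PW.
Inflow: F_in = 9.07 × 40.7 = 369.149 mm·m/s
Outflow: F_out = 9.07 × 29 = 263.03 mm·m/s
Steady-state rate R = (F_in − F_out)/L = (369.149 − 263.03) / 47000 m = 2.258e-03 mm/s.
R = 2.258e-03 × 3600 = 8.13 mm/hr.
Over 7.4 h: total = 8.13 × 7.4 = 60.162 ≈ 60 mm.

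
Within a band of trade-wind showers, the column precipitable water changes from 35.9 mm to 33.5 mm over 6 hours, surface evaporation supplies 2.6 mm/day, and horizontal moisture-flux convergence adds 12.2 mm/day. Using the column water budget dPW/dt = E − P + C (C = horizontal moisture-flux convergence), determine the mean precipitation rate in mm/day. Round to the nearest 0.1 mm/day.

P ≈ 24.4 mm/day

dPW/dt = (33.5 − 35.9) mm / (6/24 day) = -9.600 mm/day.
P = E + C − dPW/dt = 2.6 + (12.2) − (-9.600) = 24.4 mm/day.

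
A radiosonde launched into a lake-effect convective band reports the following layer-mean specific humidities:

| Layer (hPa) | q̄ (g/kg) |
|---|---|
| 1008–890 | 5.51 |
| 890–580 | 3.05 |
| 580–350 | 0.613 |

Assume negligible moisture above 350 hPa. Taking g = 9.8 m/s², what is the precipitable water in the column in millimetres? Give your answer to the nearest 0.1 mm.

PW ≈ 17.7 mm

Precipitable water is the column-integrated vapour mass per unit area: PW = (1/g) Σ q̄ Δp, with q in kg/kg and Δp in Pa (1 kg/m² of water = 1 mm).
Layer 1008–890 hPa: Δp = 118 hPa = 11800 Pa, q̄ = 0.00551 kg/kg → 0.00551 × 11800 / 9.8 = 6.63 mm
Layer 890–580 hPa: Δp = 310 hPa = 31000 Pa, q̄ = 0.00305 kg/kg → 0.00305 × 31000 / 9.8 = 9.65 mm
Layer 580–350 hPa: Δp = 230 hPa = 23000 Pa, q̄ = 0.000613 kg/kg → 0.000613 × 23000 / 9.8 = 1.44 mm
PW = 6.63 + 9.65 + 1.44 = 17.72 ≈ 17.7 mm.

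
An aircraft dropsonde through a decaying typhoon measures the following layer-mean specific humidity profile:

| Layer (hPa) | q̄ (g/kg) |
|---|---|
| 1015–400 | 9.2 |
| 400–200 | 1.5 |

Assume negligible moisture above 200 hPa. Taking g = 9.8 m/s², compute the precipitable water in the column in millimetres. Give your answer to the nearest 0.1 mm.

Precipitable water is the column-integrated vapour mass per unit area: PW = (1/g) Σ q̄ Δp, with q in kg/kg and Δp in Pa (1 kg/m² of water = 1 mm).
Layer 1015–400 hPa: Δp = 615 hPa = 61500 Pa, q̄ = 0.0092 kg/kg → 0.0092 × 61500 / 9.8 = 57.73 mm
Layer 400–200 hPa: Δp = 200 hPa = 20000 Pa, q̄ = 0.0015 kg/kg → 0.0015 × 20000 / 9.8 = 3.06 mm
PW = 57.73 + 3.06 = 60.79 ≈ 60.8 mm.

PW ≈ 60.8 mm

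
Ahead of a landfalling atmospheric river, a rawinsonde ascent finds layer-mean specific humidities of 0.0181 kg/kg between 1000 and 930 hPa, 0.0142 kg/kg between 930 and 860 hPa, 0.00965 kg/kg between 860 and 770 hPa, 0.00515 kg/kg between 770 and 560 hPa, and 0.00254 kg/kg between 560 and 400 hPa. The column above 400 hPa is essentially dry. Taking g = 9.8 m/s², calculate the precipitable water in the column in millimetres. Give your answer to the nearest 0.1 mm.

Precipitable water is the column-integrated vapour mass per unit area: PW = (1/g) Σ q̄ Δp, with q in kg/kg and Δp in Pa (1 kg/m² of water = 1 mm).
Layer 1000–930 hPa: Δp = 70 hPa = 7000 Pa, q̄ = 0.0181 kg/kg → 0.0181 × 7000 / 9.8 = 12.93 mm
Layer 930–860 hPa: Δp = 70 hPa = 7000 Pa, q̄ = 0.0142 kg/kg → 0.0142 × 7000 / 9.8 = 10.14 mm
Layer 860–770 hPa: Δp = 90 hPa = 9000 Pa, q̄ = 0.00965 kg/kg → 0.00965 × 9000 / 9.8 = 8.86 mm
Layer 770–560 hPa: Δp = 210 hPa = 21000 Pa, q̄ = 0.00515 kg/kg → 0.00515 × 21000 / 9.8 = 11.04 mm
Layer 560–400 hPa: Δp = 160 hPa = 16000 Pa, q̄ = 0.00254 kg/kg → 0.00254 × 16000 / 9.8 = 4.15 mm
PW = 12.93 + 10.14 + 8.86 + 11.04 + 4.15 = 47.12 ≈ 47.1 mm.

PW ≈ 47.1 mm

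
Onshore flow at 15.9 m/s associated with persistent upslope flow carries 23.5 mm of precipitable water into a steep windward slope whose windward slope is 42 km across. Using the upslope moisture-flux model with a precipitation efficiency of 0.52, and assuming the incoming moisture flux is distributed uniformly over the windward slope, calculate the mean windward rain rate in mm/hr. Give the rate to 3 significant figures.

R ≈ 16.7 mm/hr

Incoming column moisture flux per unit ridge length: F = V × PW = 15.9 × 23.5 = 373.65 mm·m/s.
Spread over the 42 km slope with efficiency ε = 0.52: R = ε·F/W = 0.52 × 373.65 / 42000 m = 4.626e-03 mm/s.
R = 4.626e-03 × 3600 = 16.7 mm/hr.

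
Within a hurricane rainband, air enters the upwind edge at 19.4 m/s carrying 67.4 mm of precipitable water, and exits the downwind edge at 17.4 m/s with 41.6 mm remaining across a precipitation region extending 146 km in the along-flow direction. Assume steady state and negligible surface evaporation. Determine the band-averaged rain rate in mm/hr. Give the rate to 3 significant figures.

R ≈ 14.4 mm/hr

Column moisture flux per unit crosswind length is F = V × PW.
Inflow: F_in = 19.4 × 67.4 = 1307.56 mm·m/s
Outflow: F_out = 17.4 × 41.6 = 723.84 mm·m/s
Steady-state rate R = (F_in − F_out)/L = (1307.56 − 723.84) / 146000 m = 3.998e-03 mm/s.
R = 3.998e-03 × 3600 = 14.4 mm/hr.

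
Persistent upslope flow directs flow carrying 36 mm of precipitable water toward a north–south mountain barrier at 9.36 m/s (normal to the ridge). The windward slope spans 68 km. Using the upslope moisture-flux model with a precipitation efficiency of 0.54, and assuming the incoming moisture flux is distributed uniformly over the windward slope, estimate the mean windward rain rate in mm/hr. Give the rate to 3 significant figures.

Incoming column moisture flux per unit ridge length: F = V × PW = 9.36 × 36 = 336.96 mm·m/s.
Spread over the 68 km slope with efficiency ε = 0.54: R = ε·F/W = 0.54 × 336.96 / 68000 m = 2.676e-03 mm/s.
R = 2.676e-03 × 3600 = 9.63 mm/hr.

R ≈ 9.63 mm/hr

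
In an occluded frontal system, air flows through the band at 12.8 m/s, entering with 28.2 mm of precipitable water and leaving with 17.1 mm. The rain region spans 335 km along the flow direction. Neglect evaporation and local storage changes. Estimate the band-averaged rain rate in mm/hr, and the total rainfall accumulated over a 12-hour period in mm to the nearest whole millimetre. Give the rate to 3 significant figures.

R ≈ 1.53 mm/hr; total ≈ 18 mm

Column moisture flux per unit crosswind length is F = V × PW.
Inflow: F_in = 12.8 × 28.2 = 360.96 mm·m/s
Outflow: F_out = 12.8 × 17.1 = 218.88 mm·m/s
Steady-state rate R = (F_in − F_out)/L = (360.96 − 218.88) / 335000 m = 4.241e-04 mm/s.
R = 4.241e-04 × 3600 = 1.53 mm/hr.
Over 12 h: total = 1.53 × 12 = 18.36 ≈ 18 mm.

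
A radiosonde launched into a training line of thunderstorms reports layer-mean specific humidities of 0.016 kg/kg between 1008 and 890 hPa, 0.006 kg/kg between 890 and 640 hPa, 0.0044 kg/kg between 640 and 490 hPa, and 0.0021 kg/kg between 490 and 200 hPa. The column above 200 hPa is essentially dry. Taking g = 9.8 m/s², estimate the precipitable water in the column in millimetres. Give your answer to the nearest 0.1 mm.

Precipitable water is the column-integrated vapour mass per unit area: PW = (1/g) Σ q̄ Δp, with q in kg/kg and Δp in Pa (1 kg/m² of water = 1 mm).
Layer 1008–890 hPa: Δp = 118 hPa = 11800 Pa, q̄ = 0.016 kg/kg → 0.016 × 11800 / 9.8 = 19.27 mm
Layer 890–640 hPa: Δp = 250 hPa = 25000 Pa, q̄ = 0.006 kg/kg → 0.006 × 25000 / 9.8 = 15.31 mm
Layer 640–490 hPa: Δp = 150 hPa = 15000 Pa, q̄ = 0.0044 kg/kg → 0.0044 × 15000 / 9.8 = 6.73 mm
Layer 490–200 hPa: Δp = 290 hPa = 29000 Pa, q̄ = 0.0021 kg/kg → 0.0021 × 29000 / 9.8 = 6.21 mm
PW = 19.27 + 15.31 + 6.73 + 6.21 = 47.52 ≈ 47.5 mm.

PW ≈ 47.5 mm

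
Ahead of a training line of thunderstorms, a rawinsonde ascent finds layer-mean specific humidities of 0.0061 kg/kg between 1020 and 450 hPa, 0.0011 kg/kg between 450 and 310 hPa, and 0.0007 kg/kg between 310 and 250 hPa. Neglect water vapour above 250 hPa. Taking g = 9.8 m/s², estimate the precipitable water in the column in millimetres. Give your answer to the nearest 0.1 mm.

PW ≈ 37.5 mm

Precipitable water is the column-integrated vapour mass per unit area: PW = (1/g) Σ q̄ Δp, with q in kg/kg and Δp in Pa (1 kg/m² of water = 1 mm).
Layer 1020–450 hPa: Δp = 570 hPa = 57000 Pa, q̄ = 0.0061 kg/kg → 0.0061 × 57000 / 9.8 = 35.48 mm
Layer 450–310 hPa: Δp = 140 hPa = 14000 Pa, q̄ = 0.0011 kg/kg → 0.0011 × 14000 / 9.8 = 1.57 mm
Layer 310–250 hPa: Δp = 60 hPa = 6000 Pa, q̄ = 0.0007 kg/kg → 0.0007 × 6000 / 9.8 = 0.43 mm
PW = 35.48 + 1.57 + 0.43 = 37.48 ≈ 37.5 mm.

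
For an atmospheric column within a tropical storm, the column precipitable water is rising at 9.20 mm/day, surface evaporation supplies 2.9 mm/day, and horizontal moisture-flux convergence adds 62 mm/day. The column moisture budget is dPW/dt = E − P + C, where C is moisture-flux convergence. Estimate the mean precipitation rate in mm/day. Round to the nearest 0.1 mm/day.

dPW/dt = +9.20 mm/day.
P = E + C − dPW/dt = 2.9 + (62) − (+9.20) = 55.7 mm/day.

P ≈ 55.7 mm/day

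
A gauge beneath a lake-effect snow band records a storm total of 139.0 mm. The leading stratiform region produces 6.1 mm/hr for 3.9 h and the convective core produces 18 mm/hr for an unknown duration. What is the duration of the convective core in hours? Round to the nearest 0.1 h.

duration ≈ 6.4 h

Known phases: 6.1 × 3.9 = 23.79 mm.
Remaining depth = 139.0 − 23.79 = 115.21 mm.
Duration = 115.21 / 18 = 6.4 h.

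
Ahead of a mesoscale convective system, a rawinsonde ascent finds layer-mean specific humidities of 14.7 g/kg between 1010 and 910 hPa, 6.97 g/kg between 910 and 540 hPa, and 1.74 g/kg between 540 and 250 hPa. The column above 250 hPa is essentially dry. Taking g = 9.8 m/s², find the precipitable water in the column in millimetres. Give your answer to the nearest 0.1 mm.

PW ≈ 46.5 mm

Precipitable water is the column-integrated vapour mass per unit area: PW = (1/g) Σ q̄ Δp, with q in kg/kg and Δp in Pa (1 kg/m² of water = 1 mm).
Layer 1010–910 hPa: Δp = 100 hPa = 10000 Pa, q̄ = 0.0147 kg/kg → 0.0147 × 10000 / 9.8 = 15.00 mm
Layer 910–540 hPa: Δp = 370 hPa = 37000 Pa, q̄ = 0.00697 kg/kg → 0.00697 × 37000 / 9.8 = 26.32 mm
Layer 540–250 hPa: Δp = 290 hPa = 29000 Pa, q̄ = 0.00174 kg/kg → 0.00174 × 29000 / 9.8 = 5.15 mm
PW = 15.00 + 26.32 + 5.15 = 46.47 ≈ 46.5 mm.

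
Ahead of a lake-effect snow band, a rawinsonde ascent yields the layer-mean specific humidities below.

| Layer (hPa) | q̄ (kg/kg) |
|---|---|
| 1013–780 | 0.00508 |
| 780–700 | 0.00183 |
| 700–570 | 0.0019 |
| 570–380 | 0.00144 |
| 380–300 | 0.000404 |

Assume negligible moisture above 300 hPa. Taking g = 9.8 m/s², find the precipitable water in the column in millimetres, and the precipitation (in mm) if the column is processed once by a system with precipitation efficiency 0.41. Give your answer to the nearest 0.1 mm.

PW ≈ 19.2 mm; precipitation ≈ 7.9 mm

Precipitable water is the column-integrated vapour mass per unit area: PW = (1/g) Σ q̄ Δp, with q in kg/kg and Δp in Pa (1 kg/m² of water = 1 mm).
Layer 1013–780 hPa: Δp = 233 hPa = 23300 Pa, q̄ = 0.00508 kg/kg → 0.00508 × 23300 / 9.8 = 12.08 mm
Layer 780–700 hPa: Δp = 80 hPa = 8000 Pa, q̄ = 0.00183 kg/kg → 0.00183 × 8000 / 9.8 = 1.49 mm
Layer 700–570 hPa: Δp = 130 hPa = 13000 Pa, q̄ = 0.0019 kg/kg → 0.0019 × 13000 / 9.8 = 2.52 mm
Layer 570–380 hPa: Δp = 190 hPa = 19000 Pa, q̄ = 0.00144 kg/kg → 0.00144 × 19000 / 9.8 = 2.79 mm
Layer 380–300 hPa: Δp = 80 hPa = 8000 Pa, q̄ = 0.000404 kg/kg → 0.000404 × 8000 / 9.8 = 0.33 mm
PW = 12.08 + 1.49 + 2.52 + 2.79 + 0.33 = 19.21 ≈ 19.2 mm.
Precipitation = ε × PW = 0.41 × 19.2 = 7.9 mm.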